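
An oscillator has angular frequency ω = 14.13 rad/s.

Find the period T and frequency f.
T = 2π/ω = 2π/14.13 = 0.4447 s; f = ω/2π = 2.249 Hz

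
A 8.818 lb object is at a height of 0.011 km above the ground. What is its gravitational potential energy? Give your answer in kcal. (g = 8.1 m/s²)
PE = mgh = 4 kg × 8.1 m/s² × 11 m = 356.4 J = 0.08518 kcal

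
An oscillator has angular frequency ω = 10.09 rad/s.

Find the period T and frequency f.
T = 2π/ω = 2π/10.09 = 0.6227 s; f = ω/2π = 1.606 Hz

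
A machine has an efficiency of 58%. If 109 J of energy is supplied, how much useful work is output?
W_out = η × W_in = 0.58 × 109 = 63.22 J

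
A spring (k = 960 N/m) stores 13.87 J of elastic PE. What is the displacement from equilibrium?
PE = ½kx² → x = √(2PE/k) = √(2×13.87/960) = 0.17 m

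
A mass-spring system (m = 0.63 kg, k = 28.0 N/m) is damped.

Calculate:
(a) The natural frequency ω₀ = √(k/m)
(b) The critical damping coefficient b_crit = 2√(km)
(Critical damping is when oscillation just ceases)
ω₀ = √(k/m) = √(28.0/0.63) = 6.667 rad/s
b_crit = 2√(km) = 2√(28.0×0.63) = 8.4 kg/s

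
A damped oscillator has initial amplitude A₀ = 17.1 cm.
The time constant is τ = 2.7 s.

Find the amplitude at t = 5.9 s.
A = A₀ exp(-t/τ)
A = A₀ exp(−t/τ) = 17.1×exp(−5.9/2.7) = 1.923 cm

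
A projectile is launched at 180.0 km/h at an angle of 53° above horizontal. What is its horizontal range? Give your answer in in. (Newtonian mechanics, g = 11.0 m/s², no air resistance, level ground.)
R = v₀² sin(2θ) / g (with unit conversion) = 8601.0 in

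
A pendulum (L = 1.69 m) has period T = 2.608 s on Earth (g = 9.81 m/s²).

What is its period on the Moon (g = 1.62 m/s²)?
T = 2π√(L/g), so T_moon/T_earth = √(g_earth/g_moon)
T_moon = 2π√(1.69/1.62) = 6.417 s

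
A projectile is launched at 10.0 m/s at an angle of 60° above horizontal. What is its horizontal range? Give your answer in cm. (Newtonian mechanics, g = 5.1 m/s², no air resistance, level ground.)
R = v₀² sin(2θ) / g (with unit conversion) = 1698.0 cm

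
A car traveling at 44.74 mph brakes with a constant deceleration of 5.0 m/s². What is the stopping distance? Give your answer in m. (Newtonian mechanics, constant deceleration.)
d = v₀² / (2a) (with unit conversion) = 40.0 m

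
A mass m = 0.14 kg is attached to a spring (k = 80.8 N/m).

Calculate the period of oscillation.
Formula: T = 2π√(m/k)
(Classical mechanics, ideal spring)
T = 2π√(m/k) = 2π√(0.14/80.8) = 0.2615 s; f = 1/T = 3.824 Hz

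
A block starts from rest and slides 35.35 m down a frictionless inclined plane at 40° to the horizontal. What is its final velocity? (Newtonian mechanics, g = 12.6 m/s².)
a = g sin(θ) = 12.6 × sin(40°) = 8.1 m/s²
v = √(2ad) = √(2 × 8.1 × 35.35) = 23.93 m/s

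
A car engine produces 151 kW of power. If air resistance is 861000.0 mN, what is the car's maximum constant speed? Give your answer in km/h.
P = Fv → v = P/F = 151000 W / 861 N = 175.4 m/s = 631.4 km/h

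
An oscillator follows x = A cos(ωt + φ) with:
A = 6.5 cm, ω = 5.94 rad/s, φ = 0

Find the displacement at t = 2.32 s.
x = A cos(ωt + φ) = 6.5×cos(5.94×2.32 + 0) = 2.268 cm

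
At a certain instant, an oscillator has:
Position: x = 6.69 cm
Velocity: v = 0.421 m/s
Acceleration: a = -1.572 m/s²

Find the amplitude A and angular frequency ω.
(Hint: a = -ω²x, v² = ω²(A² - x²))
a = −ω²x → ω = √(|a|/x) = √(1.572/0.0669) = 4.847 rad/s
v² = ω²(A² − x²) → A = √(x² + v²/ω²) = √(0.0669² + 0.421²/4.847²) = 0.1096 m = 10.96 cm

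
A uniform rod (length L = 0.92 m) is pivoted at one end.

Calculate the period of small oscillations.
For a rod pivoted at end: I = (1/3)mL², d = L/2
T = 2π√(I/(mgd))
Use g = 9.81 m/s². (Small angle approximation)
I/m = (1/3)L² = 0.2821 m²; d = L/2 = 0.46 m
T = 2π√(I/(mgd)) = 2π√(0.2821/(9.81×0.46)) = 1.571 s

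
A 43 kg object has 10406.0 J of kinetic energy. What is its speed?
KE = ½mv² → v = √(2KE/m) = √(2×10406.0/43) = 22.0 m/s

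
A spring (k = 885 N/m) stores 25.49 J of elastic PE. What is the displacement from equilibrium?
PE = ½kx² → x = √(2PE/k) = √(2×25.49/885) = 0.24 m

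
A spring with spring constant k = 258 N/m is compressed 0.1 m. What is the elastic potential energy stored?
PE = ½kx² = ½×258×0.1² = 1.29 J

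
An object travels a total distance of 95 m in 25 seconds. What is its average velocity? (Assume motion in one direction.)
v_avg = Δd / Δt = 95 / 25 = 3.8 m/s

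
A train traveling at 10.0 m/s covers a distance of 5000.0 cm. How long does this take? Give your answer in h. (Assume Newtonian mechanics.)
t = d/v (with unit conversion) = 0.001389 h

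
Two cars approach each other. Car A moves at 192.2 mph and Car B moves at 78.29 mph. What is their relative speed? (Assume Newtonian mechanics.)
v_rel = v_A + v_B = 192.2 + 78.29 = 270.5 mph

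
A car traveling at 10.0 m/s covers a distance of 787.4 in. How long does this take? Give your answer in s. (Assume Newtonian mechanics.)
t = d/v (with unit conversion) = 2.0 s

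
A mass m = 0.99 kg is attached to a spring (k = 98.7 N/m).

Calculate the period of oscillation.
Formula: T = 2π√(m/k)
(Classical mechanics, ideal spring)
T = 2π√(m/k) = 2π√(0.99/98.7) = 0.6293 s; f = 1/T = 1.589 Hz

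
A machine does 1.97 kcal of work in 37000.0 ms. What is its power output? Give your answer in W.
P = W/t = 8242 J / 37 s = 222.8 W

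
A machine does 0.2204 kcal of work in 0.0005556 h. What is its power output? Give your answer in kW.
P = W/t = 922.2 J / 2 s = 461 W = 0.461 kW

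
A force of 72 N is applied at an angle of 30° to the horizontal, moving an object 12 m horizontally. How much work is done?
W = Fd cosθ = 72×12×cos(30°) = 748.25 J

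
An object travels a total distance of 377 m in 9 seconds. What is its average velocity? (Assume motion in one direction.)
v_avg = Δd / Δt = 377 / 9 = 41.89 m/s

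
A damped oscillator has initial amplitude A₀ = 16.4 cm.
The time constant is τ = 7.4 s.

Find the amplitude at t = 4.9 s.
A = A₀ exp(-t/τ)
A = A₀ exp(−t/τ) = 16.4×exp(−4.9/7.4) = 8.458 cm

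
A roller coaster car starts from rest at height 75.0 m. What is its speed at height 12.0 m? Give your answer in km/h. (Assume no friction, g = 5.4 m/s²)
mgh₁ = ½mv₂² + mgh₂ → v₂ = √(2g(h₁−h₂)) = √(2×5.4×(75−12)) = 26.08 m/s = 93.9 km/h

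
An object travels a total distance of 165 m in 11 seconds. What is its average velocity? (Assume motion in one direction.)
v_avg = Δd / Δt = 165 / 11 = 15.0 m/s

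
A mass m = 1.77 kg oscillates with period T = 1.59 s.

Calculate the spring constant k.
T = 2π√(m/k) → k = m(2π/T)² = 1.77×(2π/1.59)² = 27.64 N/m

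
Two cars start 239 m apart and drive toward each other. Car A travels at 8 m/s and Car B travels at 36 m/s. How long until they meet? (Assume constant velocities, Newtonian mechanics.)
Combined speed: v_combined = 8 + 36 = 44 m/s
Time to meet: t = d/44 = 239/44 = 5.43 s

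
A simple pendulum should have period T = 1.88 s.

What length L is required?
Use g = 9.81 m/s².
T = 2π√(L/g) → L = g(T/2π)² = 9.81×(1.88/2π)² = 0.8783 m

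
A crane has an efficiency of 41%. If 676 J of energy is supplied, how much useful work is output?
W_out = η × W_in = 0.41 × 676 = 277.16 J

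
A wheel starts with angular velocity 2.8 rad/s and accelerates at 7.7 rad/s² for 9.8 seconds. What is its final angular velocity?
ω = ω₀ + αt = 2.8 + 7.7 × 9.8 = 78.26 rad/s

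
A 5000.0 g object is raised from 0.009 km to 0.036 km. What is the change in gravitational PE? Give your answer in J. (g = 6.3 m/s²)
ΔPE = mg(h₂ − h₁) = 5 kg × 6.3 m/s² × (36 − 9) m = 850.5 J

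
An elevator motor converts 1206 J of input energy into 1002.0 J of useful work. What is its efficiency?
η = W_out/W_in = 1002.0/1206 = 0.8308 = 83.08%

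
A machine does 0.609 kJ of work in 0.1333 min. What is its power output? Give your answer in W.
P = W/t = 609 J / 7.998 s = 76.14 W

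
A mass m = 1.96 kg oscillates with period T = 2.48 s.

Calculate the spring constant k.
T = 2π√(m/k) → k = m(2π/T)² = 1.96×(2π/2.48)² = 12.58 N/m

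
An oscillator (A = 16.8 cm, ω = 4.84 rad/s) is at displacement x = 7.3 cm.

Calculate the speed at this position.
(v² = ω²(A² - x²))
v = ω√(A² − x²) = 4.84×√(0.168² − 0.073²) = 0.7323 m/s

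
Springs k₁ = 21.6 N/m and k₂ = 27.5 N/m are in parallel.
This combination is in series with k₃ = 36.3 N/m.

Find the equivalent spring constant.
k₁₂ = k₁ + k₂ = 49.1 N/m (parallel)
1/k_eq = 1/k₁₂ + 1/k₃ → k_eq = 20.87 N/m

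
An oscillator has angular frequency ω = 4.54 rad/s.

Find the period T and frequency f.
T = 2π/ω = 2π/4.54 = 1.384 s; f = ω/2π = 0.7226 Hz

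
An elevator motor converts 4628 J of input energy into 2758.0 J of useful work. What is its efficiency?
η = W_out/W_in = 2758.0/4628 = 0.5959 = 59.59%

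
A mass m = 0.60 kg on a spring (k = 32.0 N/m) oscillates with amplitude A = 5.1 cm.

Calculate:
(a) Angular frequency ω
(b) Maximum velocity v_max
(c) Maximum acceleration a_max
ω = √(k/m) = √(32.0/0.6) = 7.303 rad/s
v_max = ωA = 7.303×0.051 = 0.3725 m/s
a_max = ω²A = 7.303²×0.051 = 2.72 m/s²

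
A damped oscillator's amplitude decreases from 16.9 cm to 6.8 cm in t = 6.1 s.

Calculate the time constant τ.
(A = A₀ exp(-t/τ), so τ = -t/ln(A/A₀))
A/A₀ = 6.8/16.9 = 0.4024; ln(A/A₀) = -0.9104
τ = −t/ln(A/A₀) = −6.1/-0.9104 = 6.7 s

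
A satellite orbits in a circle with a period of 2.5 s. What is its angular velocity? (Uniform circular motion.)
ω = 2π/T = 2π/2.5 = 2.5133 rad/s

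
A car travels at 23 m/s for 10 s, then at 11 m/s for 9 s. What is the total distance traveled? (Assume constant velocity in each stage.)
d₁ = v₁t₁ = 23 × 10 = 230 m
d₂ = v₂t₂ = 11 × 9 = 99 m
d_total = 230 + 99 = 329 m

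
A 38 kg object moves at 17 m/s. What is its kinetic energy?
KE = ½mv² = ½×38×17² = 5491.0 J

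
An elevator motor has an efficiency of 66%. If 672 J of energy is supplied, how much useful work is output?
W_out = η × W_in = 0.66 × 672 = 443.52 J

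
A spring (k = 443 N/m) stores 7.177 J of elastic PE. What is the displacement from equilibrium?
PE = ½kx² → x = √(2PE/k) = √(2×7.177/443) = 0.18 m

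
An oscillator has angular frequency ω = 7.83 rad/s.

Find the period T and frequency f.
T = 2π/ω = 2π/7.83 = 0.8025 s; f = ω/2π = 1.246 Hz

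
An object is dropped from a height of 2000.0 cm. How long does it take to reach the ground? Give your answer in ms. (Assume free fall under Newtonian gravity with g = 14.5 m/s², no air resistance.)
t = √(2h/g) (with unit conversion) = 1661.0 ms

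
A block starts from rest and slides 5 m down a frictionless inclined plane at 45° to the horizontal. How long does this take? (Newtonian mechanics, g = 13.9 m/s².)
a = g sin(θ) = 13.9 × sin(45°) = 9.83 m/s²
t = √(2d/a) = √(2 × 5 / 9.83) = 1.01 s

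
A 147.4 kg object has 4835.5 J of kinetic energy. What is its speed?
KE = ½mv² → v = √(2KE/m) = √(2×4835.5/147.4) = 8.1 m/s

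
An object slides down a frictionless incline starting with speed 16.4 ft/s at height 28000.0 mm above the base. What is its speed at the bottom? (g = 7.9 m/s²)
½mv₀² + mgh = ½mv² → v = √(v₀² + 2gh) = √(4.999² + 2×7.9×28) = 21.62 m/s = 70.93 ft/s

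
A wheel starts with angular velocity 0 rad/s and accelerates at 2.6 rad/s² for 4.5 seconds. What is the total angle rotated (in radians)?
θ = ω₀t + ½αt² = 0×4.5 + ½×2.6×4.5² = 26.32 rad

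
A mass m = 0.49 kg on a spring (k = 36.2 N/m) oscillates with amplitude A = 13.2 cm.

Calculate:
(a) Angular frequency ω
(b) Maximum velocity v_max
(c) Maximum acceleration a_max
ω = √(k/m) = √(36.2/0.49) = 8.595 rad/s
v_max = ωA = 8.595×0.132 = 1.135 m/s
a_max = ω²A = 8.595²×0.132 = 9.752 m/s²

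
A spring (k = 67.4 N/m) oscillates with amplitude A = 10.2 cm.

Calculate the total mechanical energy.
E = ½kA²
E = ½kA² = ½×67.4×(0.102)² = 0.3506 J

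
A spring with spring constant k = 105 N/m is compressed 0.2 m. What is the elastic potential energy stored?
PE = ½kx² = ½×105×0.2² = 2.1 J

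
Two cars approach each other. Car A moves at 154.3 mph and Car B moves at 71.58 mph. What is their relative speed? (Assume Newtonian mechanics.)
v_rel = v_A + v_B = 154.3 + 71.58 = 225.9 mph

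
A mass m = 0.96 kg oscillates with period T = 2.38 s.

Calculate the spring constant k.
T = 2π√(m/k) → k = m(2π/T)² = 0.96×(2π/2.38)² = 6.691 N/m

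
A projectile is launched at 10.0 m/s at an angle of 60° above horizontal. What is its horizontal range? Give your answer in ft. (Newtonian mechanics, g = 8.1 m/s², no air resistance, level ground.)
R = v₀² sin(2θ) / g (with unit conversion) = 35.08 ft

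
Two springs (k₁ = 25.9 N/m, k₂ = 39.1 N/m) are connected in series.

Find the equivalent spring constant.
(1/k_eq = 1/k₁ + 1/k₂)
1/k_eq = 1/25.9 + 1/39.1 = 0.064185; k_eq = 15.58 N/m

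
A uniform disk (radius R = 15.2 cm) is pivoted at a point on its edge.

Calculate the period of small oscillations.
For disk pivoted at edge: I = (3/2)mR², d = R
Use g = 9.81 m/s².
I/m = (3/2)R² = 0.03466 m²; d = R = 0.152 m
T = 2π√((3/2)R²/(gR)) = 2π√(3R/(2g)) = 0.9579 s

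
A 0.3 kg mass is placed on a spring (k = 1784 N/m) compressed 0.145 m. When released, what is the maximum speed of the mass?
½kx² = ½mv² → v = x√(k/m) = 0.145×√(1784/0.3) = 11.18 m/s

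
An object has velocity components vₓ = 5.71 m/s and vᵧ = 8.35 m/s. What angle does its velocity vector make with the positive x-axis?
θ = arctan(vᵧ/vₓ) = arctan(8.35/5.71) = 55.63°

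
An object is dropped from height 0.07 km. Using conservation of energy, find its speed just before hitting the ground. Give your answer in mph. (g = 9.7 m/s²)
mgh = ½mv² → v = √(2gh) = √(2×9.7×70) = 36.85 m/s = 82.43 mph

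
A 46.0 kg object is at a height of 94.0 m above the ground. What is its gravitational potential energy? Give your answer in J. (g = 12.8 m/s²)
PE = mgh = 46 kg × 12.8 m/s² × 94 m = 5.535e+04 J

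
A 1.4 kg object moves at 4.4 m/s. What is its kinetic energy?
KE = ½mv² = ½×1.4×4.4² = 13.552 J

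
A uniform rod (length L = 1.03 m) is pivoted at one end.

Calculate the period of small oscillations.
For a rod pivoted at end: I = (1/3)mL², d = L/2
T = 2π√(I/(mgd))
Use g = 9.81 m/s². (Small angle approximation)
I/m = (1/3)L² = 0.3536 m²; d = L/2 = 0.515 m
T = 2π√(I/(mgd)) = 2π√(0.3536/(9.81×0.515)) = 1.662 s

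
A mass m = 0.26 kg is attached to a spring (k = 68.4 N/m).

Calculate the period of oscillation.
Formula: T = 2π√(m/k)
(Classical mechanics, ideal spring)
T = 2π√(m/k) = 2π√(0.26/68.4) = 0.3874 s; f = 1/T = 2.581 Hz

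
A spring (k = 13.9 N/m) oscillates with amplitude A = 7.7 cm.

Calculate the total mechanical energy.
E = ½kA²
E = ½kA² = ½×13.9×(0.077)² = 0.04121 J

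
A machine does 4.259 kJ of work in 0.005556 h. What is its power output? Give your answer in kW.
P = W/t = 4259 J / 20 s = 212.9 W = 0.2129 kW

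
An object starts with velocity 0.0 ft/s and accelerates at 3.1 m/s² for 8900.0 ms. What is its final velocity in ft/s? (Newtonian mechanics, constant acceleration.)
v = v₀ + at (with unit conversion) = 90.52 ft/s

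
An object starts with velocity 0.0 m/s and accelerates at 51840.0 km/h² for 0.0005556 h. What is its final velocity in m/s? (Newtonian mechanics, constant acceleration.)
v = v₀ + at (with unit conversion) = 8.001 m/s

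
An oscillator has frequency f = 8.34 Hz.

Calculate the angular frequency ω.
ω = 2πf = 2π×8.34 = 52.4 rad/s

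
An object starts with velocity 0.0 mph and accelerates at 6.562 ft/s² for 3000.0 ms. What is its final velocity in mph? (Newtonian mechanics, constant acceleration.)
v = v₀ + at (with unit conversion) = 13.42 mph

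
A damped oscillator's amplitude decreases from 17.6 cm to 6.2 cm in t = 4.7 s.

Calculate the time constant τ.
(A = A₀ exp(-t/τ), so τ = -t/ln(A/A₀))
A/A₀ = 6.2/17.6 = 0.3523; ln(A/A₀) = -1.043
τ = −t/ln(A/A₀) = −4.7/-1.043 = 4.505 s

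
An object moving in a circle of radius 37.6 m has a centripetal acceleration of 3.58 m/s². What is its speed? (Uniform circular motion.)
v = √(a_c × r) = √(3.58 × 37.6) = 11.6 m/s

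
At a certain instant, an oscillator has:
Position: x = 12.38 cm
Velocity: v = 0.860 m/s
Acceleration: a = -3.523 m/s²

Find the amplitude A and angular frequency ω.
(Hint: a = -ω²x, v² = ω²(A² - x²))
a = −ω²x → ω = √(|a|/x) = √(3.523/0.1238) = 5.335 rad/s
v² = ω²(A² − x²) → A = √(x² + v²/ω²) = √(0.1238² + 0.86²/5.335²) = 0.2033 m = 20.33 cm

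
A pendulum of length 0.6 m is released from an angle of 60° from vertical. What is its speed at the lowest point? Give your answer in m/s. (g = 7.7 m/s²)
h = L(1 − cosθ) = 0.6×(1 − cos60°) = 0.3 m
v = √(2gh) = √(2×7.7×0.3) = 2.149 m/s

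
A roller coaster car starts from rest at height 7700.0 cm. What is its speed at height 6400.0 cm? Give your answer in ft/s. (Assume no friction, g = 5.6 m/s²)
mgh₁ = ½mv₂² + mgh₂ → v₂ = √(2g(h₁−h₂)) = √(2×5.6×(77−64)) = 12.07 m/s = 39.59 ft/s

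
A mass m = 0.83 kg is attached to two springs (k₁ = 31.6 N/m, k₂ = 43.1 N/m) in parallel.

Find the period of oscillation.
k_eq = k₁+k₂ = 74.7 N/m
T = 2π√(m/k_eq) = 2π√(0.83/74.7) = 0.6623 s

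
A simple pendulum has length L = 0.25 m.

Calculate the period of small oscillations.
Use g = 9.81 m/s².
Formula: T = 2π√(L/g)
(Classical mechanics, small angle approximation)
T = 2π√(L/g) = 2π√(0.25/9.81) = 1.003 s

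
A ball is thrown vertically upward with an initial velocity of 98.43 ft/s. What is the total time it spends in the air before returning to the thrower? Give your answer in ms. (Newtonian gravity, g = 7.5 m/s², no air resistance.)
t_total = 2v₀/g (with unit conversion) = 8000.0 ms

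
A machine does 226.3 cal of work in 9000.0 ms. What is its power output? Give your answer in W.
P = W/t = 946.8 J / 9 s = 105.2 W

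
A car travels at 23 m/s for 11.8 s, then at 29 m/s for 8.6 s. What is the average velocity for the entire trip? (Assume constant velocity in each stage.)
d₁ = v₁t₁ = 23 × 11.8 = 271.4 m
d₂ = v₂t₂ = 29 × 8.6 = 249.4 m
d_total = 520.8 m, t_total = 20.4 s
v_avg = d_total/t_total = 520.8/20.4 = 25.53 m/s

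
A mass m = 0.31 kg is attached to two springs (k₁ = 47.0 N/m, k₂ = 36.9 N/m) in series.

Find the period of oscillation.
k_eq = k₁k₂/(k₁+k₂) = 20.67 N/m
T = 2π√(m/k_eq) = 2π√(0.31/20.67) = 0.7694 s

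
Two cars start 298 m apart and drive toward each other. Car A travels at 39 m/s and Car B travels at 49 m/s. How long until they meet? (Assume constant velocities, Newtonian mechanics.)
Combined speed: v_combined = 39 + 49 = 88 m/s
Time to meet: t = d/88 = 298/88 = 3.39 s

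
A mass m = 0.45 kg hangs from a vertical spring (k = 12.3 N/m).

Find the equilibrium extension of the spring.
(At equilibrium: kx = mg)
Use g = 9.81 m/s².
x_eq = mg/k = 0.45×9.81/12.3 = 0.3589 m = 35.89 cm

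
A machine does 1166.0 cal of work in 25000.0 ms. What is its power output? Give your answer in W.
P = W/t = 4879 J / 25 s = 195.1 W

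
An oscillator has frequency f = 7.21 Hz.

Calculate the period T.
T = 1/f = 1/7.21 = 0.1387 s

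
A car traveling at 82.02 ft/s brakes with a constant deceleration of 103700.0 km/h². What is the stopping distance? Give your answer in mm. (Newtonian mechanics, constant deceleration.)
d = v₀² / (2a) (with unit conversion) = 39050.0 mm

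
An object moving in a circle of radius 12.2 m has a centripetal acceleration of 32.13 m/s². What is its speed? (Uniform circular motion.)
v = √(a_c × r) = √(32.13 × 12.2) = 19.8 m/s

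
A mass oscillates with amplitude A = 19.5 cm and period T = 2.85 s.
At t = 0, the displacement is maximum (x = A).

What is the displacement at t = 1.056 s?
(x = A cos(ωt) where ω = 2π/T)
ω = 2π/T = 2π/2.85 = 2.205 rad/s
x = A cos(ωt) = 19.5×cos(2.205×1.056) = -13.4 cm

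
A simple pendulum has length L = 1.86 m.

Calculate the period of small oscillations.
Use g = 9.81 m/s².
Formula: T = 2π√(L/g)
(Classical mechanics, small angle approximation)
T = 2π√(L/g) = 2π√(1.86/9.81) = 2.736 s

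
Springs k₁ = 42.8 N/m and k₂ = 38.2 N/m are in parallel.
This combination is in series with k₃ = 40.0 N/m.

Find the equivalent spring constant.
k₁₂ = k₁ + k₂ = 81 N/m (parallel)
1/k_eq = 1/k₁₂ + 1/k₃ → k_eq = 26.78 N/m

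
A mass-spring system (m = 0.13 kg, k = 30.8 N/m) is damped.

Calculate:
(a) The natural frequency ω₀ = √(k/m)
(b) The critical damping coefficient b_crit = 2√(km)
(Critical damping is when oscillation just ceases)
ω₀ = √(k/m) = √(30.8/0.13) = 15.39 rad/s
b_crit = 2√(km) = 2√(30.8×0.13) = 4.002 kg/s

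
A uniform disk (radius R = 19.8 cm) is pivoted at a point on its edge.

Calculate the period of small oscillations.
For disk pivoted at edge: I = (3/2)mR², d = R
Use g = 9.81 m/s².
I/m = (3/2)R² = 0.05881 m²; d = R = 0.198 m
T = 2π√((3/2)R²/(gR)) = 2π√(3R/(2g)) = 1.093 s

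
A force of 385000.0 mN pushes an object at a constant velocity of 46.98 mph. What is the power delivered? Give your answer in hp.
P = Fv = 385 N × 21 m/s = 8086 W = 10.84 hp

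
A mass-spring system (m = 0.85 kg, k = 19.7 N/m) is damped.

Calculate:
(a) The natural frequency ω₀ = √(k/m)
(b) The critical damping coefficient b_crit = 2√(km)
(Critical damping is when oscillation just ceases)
ω₀ = √(k/m) = √(19.7/0.85) = 4.814 rad/s
b_crit = 2√(km) = 2√(19.7×0.85) = 8.184 kg/s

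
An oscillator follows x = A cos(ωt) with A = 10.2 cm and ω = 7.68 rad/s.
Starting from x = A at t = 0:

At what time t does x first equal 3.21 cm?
cos(ωt) = x/A = 3.21/10.2 = 0.3147
ωt = arccos(0.3147) = 1.251 rad
t = 1.251/7.68 = 0.1628 s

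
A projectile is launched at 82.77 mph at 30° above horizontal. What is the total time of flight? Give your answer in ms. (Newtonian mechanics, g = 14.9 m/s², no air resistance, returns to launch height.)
T = 2v₀sin(θ)/g (with unit conversion) = 2483.0 ms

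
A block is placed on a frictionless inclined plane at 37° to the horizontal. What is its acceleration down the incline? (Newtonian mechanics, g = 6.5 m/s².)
a = g sin(θ) = 6.5 × sin(37°) = 6.5 × 0.6018 = 3.91 m/s²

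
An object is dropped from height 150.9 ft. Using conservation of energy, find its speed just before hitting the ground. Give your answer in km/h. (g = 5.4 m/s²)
mgh = ½mv² → v = √(2gh) = √(2×5.4×45.99) = 22.29 m/s = 80.24 km/h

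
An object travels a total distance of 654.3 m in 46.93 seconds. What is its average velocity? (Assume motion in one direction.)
v_avg = Δd / Δt = 654.3 / 46.93 = 13.94 m/s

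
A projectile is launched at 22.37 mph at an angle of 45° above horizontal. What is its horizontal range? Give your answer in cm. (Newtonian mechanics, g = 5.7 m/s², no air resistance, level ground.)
R = v₀² sin(2θ) / g (with unit conversion) = 1754.0 cm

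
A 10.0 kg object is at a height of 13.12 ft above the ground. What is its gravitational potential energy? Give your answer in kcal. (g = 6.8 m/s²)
PE = mgh = 10 kg × 6.8 m/s² × 3.999 m = 271.9 J = 0.06499 kcal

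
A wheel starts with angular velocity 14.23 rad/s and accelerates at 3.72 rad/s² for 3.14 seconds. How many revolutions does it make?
θ = ω₀t + ½αt² = 14.23×3.14 + ½×3.72×3.14² = 63.02 rad
Revolutions = θ/(2π) = 63.02/(2π) = 10.03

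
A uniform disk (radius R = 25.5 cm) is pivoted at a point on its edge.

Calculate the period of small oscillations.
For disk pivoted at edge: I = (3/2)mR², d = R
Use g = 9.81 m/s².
I/m = (3/2)R² = 0.09754 m²; d = R = 0.255 m
T = 2π√((3/2)R²/(gR)) = 2π√(3R/(2g)) = 1.241 s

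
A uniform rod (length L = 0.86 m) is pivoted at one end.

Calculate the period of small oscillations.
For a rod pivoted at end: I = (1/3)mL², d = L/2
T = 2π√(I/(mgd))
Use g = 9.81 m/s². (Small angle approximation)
I/m = (1/3)L² = 0.2465 m²; d = L/2 = 0.43 m
T = 2π√(I/(mgd)) = 2π√(0.2465/(9.81×0.43)) = 1.519 s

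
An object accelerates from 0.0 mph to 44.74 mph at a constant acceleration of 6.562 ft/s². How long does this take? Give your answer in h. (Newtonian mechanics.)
t = (v - v₀)/a (with unit conversion) = 0.002778 h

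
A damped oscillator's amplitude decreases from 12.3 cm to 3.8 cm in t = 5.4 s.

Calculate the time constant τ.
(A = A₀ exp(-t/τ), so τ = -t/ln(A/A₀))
A/A₀ = 3.8/12.3 = 0.3089; ln(A/A₀) = -1.175
τ = −t/ln(A/A₀) = −5.4/-1.175 = 4.597 s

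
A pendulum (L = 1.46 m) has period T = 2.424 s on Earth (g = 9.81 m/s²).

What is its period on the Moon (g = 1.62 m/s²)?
T = 2π√(L/g), so T_moon/T_earth = √(g_earth/g_moon)
T_moon = 2π√(1.46/1.62) = 5.965 s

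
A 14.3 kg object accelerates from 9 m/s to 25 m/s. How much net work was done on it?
W_net = ΔKE = ½m(v₂² − v₁²) = ½×14.3×(25² − 9²) = 3889.6 J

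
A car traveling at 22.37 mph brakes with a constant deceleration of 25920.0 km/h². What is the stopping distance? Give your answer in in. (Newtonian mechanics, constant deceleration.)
d = v₀² / (2a) (with unit conversion) = 984.3 in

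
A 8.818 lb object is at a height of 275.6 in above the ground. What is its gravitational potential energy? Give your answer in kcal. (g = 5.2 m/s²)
PE = mgh = 4 kg × 5.2 m/s² × 7 m = 145.6 J = 0.0348 kcal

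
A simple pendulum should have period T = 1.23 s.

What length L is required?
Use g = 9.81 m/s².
T = 2π√(L/g) → L = g(T/2π)² = 9.81×(1.23/2π)² = 0.3759 m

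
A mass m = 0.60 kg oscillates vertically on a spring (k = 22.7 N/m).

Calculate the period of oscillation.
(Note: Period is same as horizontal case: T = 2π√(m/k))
T = 2π√(m/k) = 2π√(0.6/22.7) = 1.022 s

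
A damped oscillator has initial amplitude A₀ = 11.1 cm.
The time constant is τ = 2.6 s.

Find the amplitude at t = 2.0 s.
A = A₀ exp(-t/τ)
A = A₀ exp(−t/τ) = 11.1×exp(−2.0/2.6) = 5.143 cm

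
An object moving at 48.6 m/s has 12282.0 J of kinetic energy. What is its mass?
KE = ½mv² → m = 2KE/v² = 2×12282.0/48.6² = 10.4 kg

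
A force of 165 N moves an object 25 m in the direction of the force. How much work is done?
W = Fd = 165×25 = 4125.0 J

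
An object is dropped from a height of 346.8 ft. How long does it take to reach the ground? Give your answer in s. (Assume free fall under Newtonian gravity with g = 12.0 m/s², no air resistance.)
t = √(2h/g) (with unit conversion) = 4.197 s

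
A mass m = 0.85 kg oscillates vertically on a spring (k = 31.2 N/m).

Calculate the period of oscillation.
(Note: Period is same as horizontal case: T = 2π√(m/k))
T = 2π√(m/k) = 2π√(0.85/31.2) = 1.037 s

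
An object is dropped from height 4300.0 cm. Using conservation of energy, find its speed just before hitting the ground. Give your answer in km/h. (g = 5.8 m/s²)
mgh = ½mv² → v = √(2gh) = √(2×5.8×43) = 22.33 m/s = 80.4 km/h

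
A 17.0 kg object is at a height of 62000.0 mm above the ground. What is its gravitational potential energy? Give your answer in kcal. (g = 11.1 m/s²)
PE = mgh = 17 kg × 11.1 m/s² × 62 m = 1.17e+04 J = 2.796 kcal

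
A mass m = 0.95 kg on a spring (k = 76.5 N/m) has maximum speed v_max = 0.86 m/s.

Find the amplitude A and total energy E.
½mv²_max = ½kA² → A = v_max√(m/k) = 0.86×√(0.95/76.5) = 0.09584 m = 9.584 cm
E = ½mv²_max = ½×0.95×0.86² = 0.3513 J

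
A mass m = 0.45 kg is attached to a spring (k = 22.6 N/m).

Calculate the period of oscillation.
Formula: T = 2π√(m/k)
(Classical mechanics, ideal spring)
T = 2π√(m/k) = 2π√(0.45/22.6) = 0.8866 s; f = 1/T = 1.128 Hz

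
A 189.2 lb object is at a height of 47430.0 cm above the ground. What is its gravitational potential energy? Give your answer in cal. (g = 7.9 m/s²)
PE = mgh = 85.82 kg × 7.9 m/s² × 474.3 m = 3.216e+05 J = 76860.0 cal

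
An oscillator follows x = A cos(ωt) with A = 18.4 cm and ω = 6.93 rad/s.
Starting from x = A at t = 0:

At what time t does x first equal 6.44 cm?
cos(ωt) = x/A = 6.44/18.4 = 0.35
ωt = arccos(0.35) = 1.213 rad
t = 1.213/6.93 = 0.1751 s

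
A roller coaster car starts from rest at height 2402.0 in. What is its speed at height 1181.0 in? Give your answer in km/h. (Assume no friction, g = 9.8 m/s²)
mgh₁ = ½mv₂² + mgh₂ → v₂ = √(2g(h₁−h₂)) = √(2×9.8×(61.01−30)) = 24.65 m/s = 88.76 km/h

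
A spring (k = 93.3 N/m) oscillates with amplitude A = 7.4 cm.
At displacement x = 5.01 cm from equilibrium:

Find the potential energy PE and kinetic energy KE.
E_total = ½kA² = ½×93.3×(0.074)² = 0.2555 J
PE = ½kx² = ½×93.3×(0.0501)² = 0.1171 J
KE = E_total − PE = 0.1384 J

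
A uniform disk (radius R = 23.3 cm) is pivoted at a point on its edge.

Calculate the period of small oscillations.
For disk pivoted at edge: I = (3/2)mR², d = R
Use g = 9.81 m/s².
I/m = (3/2)R² = 0.08143 m²; d = R = 0.233 m
T = 2π√((3/2)R²/(gR)) = 2π√(3R/(2g)) = 1.186 s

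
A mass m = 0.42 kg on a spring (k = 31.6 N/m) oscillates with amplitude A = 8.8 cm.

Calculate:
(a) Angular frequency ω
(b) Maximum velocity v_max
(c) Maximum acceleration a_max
ω = √(k/m) = √(31.6/0.42) = 8.674 rad/s
v_max = ωA = 8.674×0.088 = 0.7633 m/s
a_max = ω²A = 8.674²×0.088 = 6.621 m/s²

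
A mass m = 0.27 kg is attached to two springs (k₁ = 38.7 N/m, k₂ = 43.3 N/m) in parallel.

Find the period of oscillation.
k_eq = k₁+k₂ = 82 N/m
T = 2π√(m/k_eq) = 2π√(0.27/82) = 0.3605 s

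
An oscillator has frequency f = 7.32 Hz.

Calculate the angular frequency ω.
ω = 2πf = 2π×7.32 = 45.99 rad/s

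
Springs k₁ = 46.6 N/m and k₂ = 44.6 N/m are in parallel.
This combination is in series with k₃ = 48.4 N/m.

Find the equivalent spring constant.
k₁₂ = k₁ + k₂ = 91.2 N/m (parallel)
1/k_eq = 1/k₁₂ + 1/k₃ → k_eq = 31.62 N/m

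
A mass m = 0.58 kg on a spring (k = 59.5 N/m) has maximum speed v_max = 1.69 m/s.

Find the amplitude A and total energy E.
½mv²_max = ½kA² → A = v_max√(m/k) = 1.69×√(0.58/59.5) = 0.1669 m = 16.69 cm
E = ½mv²_max = ½×0.58×1.69² = 0.8283 J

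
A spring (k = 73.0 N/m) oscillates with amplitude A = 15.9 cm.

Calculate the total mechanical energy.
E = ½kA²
E = ½kA² = ½×73.0×(0.159)² = 0.9228 J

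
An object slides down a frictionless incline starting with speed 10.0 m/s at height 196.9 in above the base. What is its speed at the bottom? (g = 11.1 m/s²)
½mv₀² + mgh = ½mv² → v = √(v₀² + 2gh) = √(10² + 2×11.1×5.001) = 14.53 m/s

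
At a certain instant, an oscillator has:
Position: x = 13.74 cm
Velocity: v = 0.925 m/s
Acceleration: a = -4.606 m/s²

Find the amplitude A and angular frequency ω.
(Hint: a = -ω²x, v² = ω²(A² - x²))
a = −ω²x → ω = √(|a|/x) = √(4.606/0.1374) = 5.79 rad/s
v² = ω²(A² − x²) → A = √(x² + v²/ω²) = √(0.1374² + 0.925²/5.79²) = 0.2107 m = 21.07 cm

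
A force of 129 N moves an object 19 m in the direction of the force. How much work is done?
W = Fd = 129×19 = 2451.0 J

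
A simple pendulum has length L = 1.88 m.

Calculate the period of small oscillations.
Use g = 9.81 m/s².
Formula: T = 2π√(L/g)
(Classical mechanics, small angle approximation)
T = 2π√(L/g) = 2π√(1.88/9.81) = 2.751 s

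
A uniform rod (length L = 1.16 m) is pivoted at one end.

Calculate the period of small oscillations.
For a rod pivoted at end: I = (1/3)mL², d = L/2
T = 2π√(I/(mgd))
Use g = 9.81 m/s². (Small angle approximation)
I/m = (1/3)L² = 0.4485 m²; d = L/2 = 0.58 m
T = 2π√(I/(mgd)) = 2π√(0.4485/(9.81×0.58)) = 1.764 s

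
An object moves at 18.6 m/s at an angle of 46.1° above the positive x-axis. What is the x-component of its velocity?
vₓ = v cos(θ) = 18.6 × cos(46.1°) = 12.9 m/s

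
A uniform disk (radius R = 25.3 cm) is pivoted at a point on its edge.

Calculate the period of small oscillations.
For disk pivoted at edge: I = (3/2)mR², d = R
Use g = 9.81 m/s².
I/m = (3/2)R² = 0.09601 m²; d = R = 0.253 m
T = 2π√((3/2)R²/(gR)) = 2π√(3R/(2g)) = 1.236 s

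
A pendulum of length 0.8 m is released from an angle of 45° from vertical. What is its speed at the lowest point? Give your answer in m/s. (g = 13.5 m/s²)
h = L(1 − cosθ) = 0.8×(1 − cos45°) = 0.2343 m
v = √(2gh) = √(2×13.5×0.2343) = 2.515 m/s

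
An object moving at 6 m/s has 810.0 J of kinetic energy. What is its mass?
KE = ½mv² → m = 2KE/v² = 2×810.0/6² = 45.0 kg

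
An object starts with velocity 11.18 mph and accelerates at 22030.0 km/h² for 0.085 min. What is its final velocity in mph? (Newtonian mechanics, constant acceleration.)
v = v₀ + at (with unit conversion) = 30.57 mph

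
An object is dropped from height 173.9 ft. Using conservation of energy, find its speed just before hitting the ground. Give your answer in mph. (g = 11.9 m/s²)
mgh = ½mv² → v = √(2gh) = √(2×11.9×53) = 35.52 m/s = 79.45 mph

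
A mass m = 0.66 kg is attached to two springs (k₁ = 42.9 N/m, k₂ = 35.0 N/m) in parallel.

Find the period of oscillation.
k_eq = k₁+k₂ = 77.9 N/m
T = 2π√(m/k_eq) = 2π√(0.66/77.9) = 0.5783 s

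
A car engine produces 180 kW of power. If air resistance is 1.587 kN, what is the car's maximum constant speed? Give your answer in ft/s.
P = Fv → v = P/F = 180000 W / 1587 N = 113.4 m/s = 372.1 ft/s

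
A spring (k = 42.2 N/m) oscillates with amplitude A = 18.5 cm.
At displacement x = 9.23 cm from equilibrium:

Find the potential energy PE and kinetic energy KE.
E_total = ½kA² = ½×42.2×(0.185)² = 0.7221 J
PE = ½kx² = ½×42.2×(0.0923)² = 0.1798 J
KE = E_total − PE = 0.5424 J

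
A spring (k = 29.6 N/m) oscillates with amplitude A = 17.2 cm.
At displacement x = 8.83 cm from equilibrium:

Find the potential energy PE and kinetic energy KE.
E_total = ½kA² = ½×29.6×(0.172)² = 0.4378 J
PE = ½kx² = ½×29.6×(0.0883)² = 0.1154 J
KE = E_total − PE = 0.3224 J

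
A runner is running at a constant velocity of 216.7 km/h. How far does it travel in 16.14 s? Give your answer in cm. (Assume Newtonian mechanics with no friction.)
d = vt (with unit conversion) = 97150.0 cm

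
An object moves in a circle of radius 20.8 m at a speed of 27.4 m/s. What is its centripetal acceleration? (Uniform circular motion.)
a_c = v²/r = 27.4²/20.8 = 750.76/20.8 = 36.09 m/s²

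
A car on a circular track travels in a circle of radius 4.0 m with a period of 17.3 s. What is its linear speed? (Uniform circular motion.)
v = 2πr/T = 2π×4.0/17.3 = 1.45 m/s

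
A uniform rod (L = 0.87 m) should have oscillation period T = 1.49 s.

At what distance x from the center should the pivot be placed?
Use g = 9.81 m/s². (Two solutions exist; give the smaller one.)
T = 2π√((L²/12 + x²)/(gx)). Let c = T²g/(4π²) = 0.5517.
x² − cx + L²/12 = 0 → x = (c − √(c² − L²/3))/2 = 0.1618 m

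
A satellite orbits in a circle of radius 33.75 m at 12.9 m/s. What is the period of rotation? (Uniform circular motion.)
T = 2πr/v = 2π×33.75/12.9 = 16.44 s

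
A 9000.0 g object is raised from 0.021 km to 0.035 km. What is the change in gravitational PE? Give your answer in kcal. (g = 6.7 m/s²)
ΔPE = mg(h₂ − h₁) = 9 kg × 6.7 m/s² × (35 − 21) m = 844.2 J = 0.2018 kcal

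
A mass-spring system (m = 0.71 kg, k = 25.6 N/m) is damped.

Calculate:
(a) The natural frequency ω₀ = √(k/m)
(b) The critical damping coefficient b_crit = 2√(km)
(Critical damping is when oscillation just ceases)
ω₀ = √(k/m) = √(25.6/0.71) = 6.005 rad/s
b_crit = 2√(km) = 2√(25.6×0.71) = 8.527 kg/s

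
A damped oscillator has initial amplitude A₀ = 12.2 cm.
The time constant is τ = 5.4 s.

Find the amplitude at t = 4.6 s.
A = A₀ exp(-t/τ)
A = A₀ exp(−t/τ) = 12.2×exp(−4.6/5.4) = 5.205 cm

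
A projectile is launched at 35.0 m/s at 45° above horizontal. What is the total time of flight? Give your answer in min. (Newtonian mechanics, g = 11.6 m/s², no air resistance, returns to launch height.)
T = 2v₀sin(θ)/g (with unit conversion) = 0.07112 min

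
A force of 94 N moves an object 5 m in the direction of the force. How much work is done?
W = Fd = 94×5 = 470.0 J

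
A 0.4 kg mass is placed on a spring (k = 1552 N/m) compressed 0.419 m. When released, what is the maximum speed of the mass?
½kx² = ½mv² → v = x√(k/m) = 0.419×√(1552/0.4) = 26.1 m/s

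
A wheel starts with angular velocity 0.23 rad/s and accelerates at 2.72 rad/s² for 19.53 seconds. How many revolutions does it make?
θ = ω₀t + ½αt² = 0.23×19.53 + ½×2.72×19.53² = 523.22 rad
Revolutions = θ/(2π) = 523.22/(2π) = 83.27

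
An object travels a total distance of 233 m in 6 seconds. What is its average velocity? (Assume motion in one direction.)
v_avg = Δd / Δt = 233 / 6 = 38.83 m/s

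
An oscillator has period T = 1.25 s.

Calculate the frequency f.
f = 1/T = 1/1.25 = 0.8 Hz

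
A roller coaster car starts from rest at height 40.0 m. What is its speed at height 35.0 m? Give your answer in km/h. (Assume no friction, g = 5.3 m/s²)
mgh₁ = ½mv₂² + mgh₂ → v₂ = √(2g(h₁−h₂)) = √(2×5.3×(40−35)) = 7.28 m/s = 26.21 km/h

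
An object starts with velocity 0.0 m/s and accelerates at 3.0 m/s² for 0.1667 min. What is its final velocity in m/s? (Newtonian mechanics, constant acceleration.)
v = v₀ + at (with unit conversion) = 30.01 m/s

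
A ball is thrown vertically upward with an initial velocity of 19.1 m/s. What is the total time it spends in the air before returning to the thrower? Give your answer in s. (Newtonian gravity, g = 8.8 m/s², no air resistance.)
t_total = 2v₀/g = 4.341 s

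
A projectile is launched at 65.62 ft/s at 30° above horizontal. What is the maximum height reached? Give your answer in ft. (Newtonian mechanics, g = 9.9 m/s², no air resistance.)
H = v₀²sin²(θ)/(2g) (with unit conversion) = 16.57 ft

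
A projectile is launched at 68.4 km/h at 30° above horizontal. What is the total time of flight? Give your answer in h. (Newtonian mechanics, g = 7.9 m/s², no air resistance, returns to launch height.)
T = 2v₀sin(θ)/g (with unit conversion) = 0.0006681 h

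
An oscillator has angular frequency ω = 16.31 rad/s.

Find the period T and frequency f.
T = 2π/ω = 2π/16.31 = 0.3852 s; f = ω/2π = 2.596 Hz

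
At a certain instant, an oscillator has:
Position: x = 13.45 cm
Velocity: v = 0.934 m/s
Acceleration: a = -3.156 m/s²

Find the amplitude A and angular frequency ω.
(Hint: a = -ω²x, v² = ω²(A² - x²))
a = −ω²x → ω = √(|a|/x) = √(3.156/0.1345) = 4.844 rad/s
v² = ω²(A² − x²) → A = √(x² + v²/ω²) = √(0.1345² + 0.934²/4.844²) = 0.2351 m = 23.51 cm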